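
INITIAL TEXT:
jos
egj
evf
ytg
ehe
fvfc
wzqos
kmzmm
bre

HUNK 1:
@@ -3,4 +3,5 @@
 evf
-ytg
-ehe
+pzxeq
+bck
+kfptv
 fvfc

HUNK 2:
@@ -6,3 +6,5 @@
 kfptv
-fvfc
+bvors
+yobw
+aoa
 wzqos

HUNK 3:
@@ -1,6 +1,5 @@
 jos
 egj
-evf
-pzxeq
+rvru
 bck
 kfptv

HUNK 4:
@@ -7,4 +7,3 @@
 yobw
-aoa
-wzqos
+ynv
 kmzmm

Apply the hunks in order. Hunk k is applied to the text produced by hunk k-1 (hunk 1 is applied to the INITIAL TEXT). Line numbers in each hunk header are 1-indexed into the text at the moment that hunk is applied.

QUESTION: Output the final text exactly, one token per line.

Answer: jos
egj
rvru
bck
kfptv
bvors
yobw
ynv
kmzmm
bre

Derivation:
Hunk 1: at line 3 remove [ytg,ehe] add [pzxeq,bck,kfptv] -> 10 lines: jos egj evf pzxeq bck kfptv fvfc wzqos kmzmm bre
Hunk 2: at line 6 remove [fvfc] add [bvors,yobw,aoa] -> 12 lines: jos egj evf pzxeq bck kfptv bvors yobw aoa wzqos kmzmm bre
Hunk 3: at line 1 remove [evf,pzxeq] add [rvru] -> 11 lines: jos egj rvru bck kfptv bvors yobw aoa wzqos kmzmm bre
Hunk 4: at line 7 remove [aoa,wzqos] add [ynv] -> 10 lines: jos egj rvru bck kfptv bvors yobw ynv kmzmm bre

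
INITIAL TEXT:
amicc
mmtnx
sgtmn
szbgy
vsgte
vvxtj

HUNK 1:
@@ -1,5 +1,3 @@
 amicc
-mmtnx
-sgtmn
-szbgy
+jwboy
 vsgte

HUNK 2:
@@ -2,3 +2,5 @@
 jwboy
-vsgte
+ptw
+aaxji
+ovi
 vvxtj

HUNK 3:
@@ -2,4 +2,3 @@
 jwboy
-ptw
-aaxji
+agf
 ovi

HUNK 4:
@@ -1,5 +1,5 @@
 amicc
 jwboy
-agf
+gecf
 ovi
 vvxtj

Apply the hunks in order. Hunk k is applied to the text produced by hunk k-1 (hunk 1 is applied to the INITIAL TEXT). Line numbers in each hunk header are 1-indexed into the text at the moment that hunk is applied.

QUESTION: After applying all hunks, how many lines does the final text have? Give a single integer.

Hunk 1: at line 1 remove [mmtnx,sgtmn,szbgy] add [jwboy] -> 4 lines: amicc jwboy vsgte vvxtj
Hunk 2: at line 2 remove [vsgte] add [ptw,aaxji,ovi] -> 6 lines: amicc jwboy ptw aaxji ovi vvxtj
Hunk 3: at line 2 remove [ptw,aaxji] add [agf] -> 5 lines: amicc jwboy agf ovi vvxtj
Hunk 4: at line 1 remove [agf] add [gecf] -> 5 lines: amicc jwboy gecf ovi vvxtj
Final line count: 5

Answer: 5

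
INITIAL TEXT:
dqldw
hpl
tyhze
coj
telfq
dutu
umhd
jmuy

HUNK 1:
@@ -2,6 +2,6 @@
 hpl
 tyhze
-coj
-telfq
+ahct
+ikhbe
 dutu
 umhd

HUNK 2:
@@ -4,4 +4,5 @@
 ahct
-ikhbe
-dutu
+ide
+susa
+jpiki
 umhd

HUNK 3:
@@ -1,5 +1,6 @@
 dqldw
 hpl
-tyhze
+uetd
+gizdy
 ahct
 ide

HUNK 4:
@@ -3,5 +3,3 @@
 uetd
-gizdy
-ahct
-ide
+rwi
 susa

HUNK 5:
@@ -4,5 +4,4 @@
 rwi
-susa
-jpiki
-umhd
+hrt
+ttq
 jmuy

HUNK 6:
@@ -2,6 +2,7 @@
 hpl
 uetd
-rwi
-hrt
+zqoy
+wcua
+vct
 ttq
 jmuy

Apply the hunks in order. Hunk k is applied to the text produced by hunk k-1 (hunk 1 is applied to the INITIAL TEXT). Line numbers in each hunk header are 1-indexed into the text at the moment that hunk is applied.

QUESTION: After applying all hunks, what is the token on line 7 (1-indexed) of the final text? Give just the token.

Hunk 1: at line 2 remove [coj,telfq] add [ahct,ikhbe] -> 8 lines: dqldw hpl tyhze ahct ikhbe dutu umhd jmuy
Hunk 2: at line 4 remove [ikhbe,dutu] add [ide,susa,jpiki] -> 9 lines: dqldw hpl tyhze ahct ide susa jpiki umhd jmuy
Hunk 3: at line 1 remove [tyhze] add [uetd,gizdy] -> 10 lines: dqldw hpl uetd gizdy ahct ide susa jpiki umhd jmuy
Hunk 4: at line 3 remove [gizdy,ahct,ide] add [rwi] -> 8 lines: dqldw hpl uetd rwi susa jpiki umhd jmuy
Hunk 5: at line 4 remove [susa,jpiki,umhd] add [hrt,ttq] -> 7 lines: dqldw hpl uetd rwi hrt ttq jmuy
Hunk 6: at line 2 remove [rwi,hrt] add [zqoy,wcua,vct] -> 8 lines: dqldw hpl uetd zqoy wcua vct ttq jmuy
Final line 7: ttq

Answer: ttq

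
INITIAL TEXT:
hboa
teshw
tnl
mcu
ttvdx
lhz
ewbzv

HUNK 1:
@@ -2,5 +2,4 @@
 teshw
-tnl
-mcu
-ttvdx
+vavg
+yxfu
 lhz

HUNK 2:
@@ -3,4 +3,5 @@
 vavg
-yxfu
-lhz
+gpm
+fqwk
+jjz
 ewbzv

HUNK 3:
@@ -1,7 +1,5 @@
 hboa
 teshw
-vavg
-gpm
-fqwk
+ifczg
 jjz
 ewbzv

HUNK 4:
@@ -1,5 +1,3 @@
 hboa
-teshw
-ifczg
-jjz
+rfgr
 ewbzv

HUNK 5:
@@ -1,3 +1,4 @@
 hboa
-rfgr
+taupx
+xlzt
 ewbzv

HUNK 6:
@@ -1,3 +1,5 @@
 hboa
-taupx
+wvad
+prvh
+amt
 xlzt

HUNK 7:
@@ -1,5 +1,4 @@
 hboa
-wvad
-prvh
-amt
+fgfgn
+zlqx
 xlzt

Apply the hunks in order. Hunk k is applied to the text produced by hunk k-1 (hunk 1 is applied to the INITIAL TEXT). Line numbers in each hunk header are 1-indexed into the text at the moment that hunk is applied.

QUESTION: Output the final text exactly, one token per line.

Answer: hboa
fgfgn
zlqx
xlzt
ewbzv

Derivation:
Hunk 1: at line 2 remove [tnl,mcu,ttvdx] add [vavg,yxfu] -> 6 lines: hboa teshw vavg yxfu lhz ewbzv
Hunk 2: at line 3 remove [yxfu,lhz] add [gpm,fqwk,jjz] -> 7 lines: hboa teshw vavg gpm fqwk jjz ewbzv
Hunk 3: at line 1 remove [vavg,gpm,fqwk] add [ifczg] -> 5 lines: hboa teshw ifczg jjz ewbzv
Hunk 4: at line 1 remove [teshw,ifczg,jjz] add [rfgr] -> 3 lines: hboa rfgr ewbzv
Hunk 5: at line 1 remove [rfgr] add [taupx,xlzt] -> 4 lines: hboa taupx xlzt ewbzv
Hunk 6: at line 1 remove [taupx] add [wvad,prvh,amt] -> 6 lines: hboa wvad prvh amt xlzt ewbzv
Hunk 7: at line 1 remove [wvad,prvh,amt] add [fgfgn,zlqx] -> 5 lines: hboa fgfgn zlqx xlzt ewbzv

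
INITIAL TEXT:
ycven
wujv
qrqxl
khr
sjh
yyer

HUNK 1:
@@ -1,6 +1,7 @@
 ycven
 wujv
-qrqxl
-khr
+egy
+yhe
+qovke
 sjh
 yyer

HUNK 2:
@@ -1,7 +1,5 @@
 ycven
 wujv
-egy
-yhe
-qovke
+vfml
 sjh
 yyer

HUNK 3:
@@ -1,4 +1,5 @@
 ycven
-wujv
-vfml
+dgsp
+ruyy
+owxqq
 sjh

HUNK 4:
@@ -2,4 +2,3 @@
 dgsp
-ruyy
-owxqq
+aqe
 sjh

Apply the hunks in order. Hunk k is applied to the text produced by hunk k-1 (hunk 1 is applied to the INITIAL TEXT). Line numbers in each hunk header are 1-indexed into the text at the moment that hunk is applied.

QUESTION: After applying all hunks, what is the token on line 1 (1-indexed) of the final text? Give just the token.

Hunk 1: at line 1 remove [qrqxl,khr] add [egy,yhe,qovke] -> 7 lines: ycven wujv egy yhe qovke sjh yyer
Hunk 2: at line 1 remove [egy,yhe,qovke] add [vfml] -> 5 lines: ycven wujv vfml sjh yyer
Hunk 3: at line 1 remove [wujv,vfml] add [dgsp,ruyy,owxqq] -> 6 lines: ycven dgsp ruyy owxqq sjh yyer
Hunk 4: at line 2 remove [ruyy,owxqq] add [aqe] -> 5 lines: ycven dgsp aqe sjh yyer
Final line 1: ycven

Answer: ycven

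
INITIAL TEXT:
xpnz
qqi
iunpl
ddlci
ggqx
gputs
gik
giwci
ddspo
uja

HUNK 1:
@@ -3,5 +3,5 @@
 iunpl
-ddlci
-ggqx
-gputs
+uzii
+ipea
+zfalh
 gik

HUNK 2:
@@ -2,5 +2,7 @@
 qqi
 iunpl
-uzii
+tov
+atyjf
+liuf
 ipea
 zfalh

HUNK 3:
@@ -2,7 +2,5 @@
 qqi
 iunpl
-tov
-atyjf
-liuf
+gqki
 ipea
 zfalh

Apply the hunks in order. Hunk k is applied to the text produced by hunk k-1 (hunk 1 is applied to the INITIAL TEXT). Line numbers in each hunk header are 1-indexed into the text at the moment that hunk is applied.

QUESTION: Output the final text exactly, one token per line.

Answer: xpnz
qqi
iunpl
gqki
ipea
zfalh
gik
giwci
ddspo
uja

Derivation:
Hunk 1: at line 3 remove [ddlci,ggqx,gputs] add [uzii,ipea,zfalh] -> 10 lines: xpnz qqi iunpl uzii ipea zfalh gik giwci ddspo uja
Hunk 2: at line 2 remove [uzii] add [tov,atyjf,liuf] -> 12 lines: xpnz qqi iunpl tov atyjf liuf ipea zfalh gik giwci ddspo uja
Hunk 3: at line 2 remove [tov,atyjf,liuf] add [gqki] -> 10 lines: xpnz qqi iunpl gqki ipea zfalh gik giwci ddspo uja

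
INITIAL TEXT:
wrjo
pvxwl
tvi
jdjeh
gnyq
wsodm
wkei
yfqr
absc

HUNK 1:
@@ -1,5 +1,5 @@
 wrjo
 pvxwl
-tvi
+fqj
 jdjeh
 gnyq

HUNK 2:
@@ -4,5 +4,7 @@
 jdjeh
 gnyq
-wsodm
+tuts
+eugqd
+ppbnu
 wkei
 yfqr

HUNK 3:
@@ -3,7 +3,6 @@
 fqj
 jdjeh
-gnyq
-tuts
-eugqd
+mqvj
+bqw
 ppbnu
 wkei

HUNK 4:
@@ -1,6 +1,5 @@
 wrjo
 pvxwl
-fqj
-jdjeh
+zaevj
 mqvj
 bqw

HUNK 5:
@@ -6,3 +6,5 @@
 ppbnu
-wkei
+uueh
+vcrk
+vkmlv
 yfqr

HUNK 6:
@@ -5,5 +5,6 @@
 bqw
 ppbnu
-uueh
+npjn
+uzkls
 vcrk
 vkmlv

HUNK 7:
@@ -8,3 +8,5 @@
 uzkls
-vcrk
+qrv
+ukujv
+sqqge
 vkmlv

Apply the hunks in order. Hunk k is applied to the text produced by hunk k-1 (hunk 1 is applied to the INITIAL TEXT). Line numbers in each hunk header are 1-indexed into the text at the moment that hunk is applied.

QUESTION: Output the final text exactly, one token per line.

Answer: wrjo
pvxwl
zaevj
mqvj
bqw
ppbnu
npjn
uzkls
qrv
ukujv
sqqge
vkmlv
yfqr
absc

Derivation:
Hunk 1: at line 1 remove [tvi] add [fqj] -> 9 lines: wrjo pvxwl fqj jdjeh gnyq wsodm wkei yfqr absc
Hunk 2: at line 4 remove [wsodm] add [tuts,eugqd,ppbnu] -> 11 lines: wrjo pvxwl fqj jdjeh gnyq tuts eugqd ppbnu wkei yfqr absc
Hunk 3: at line 3 remove [gnyq,tuts,eugqd] add [mqvj,bqw] -> 10 lines: wrjo pvxwl fqj jdjeh mqvj bqw ppbnu wkei yfqr absc
Hunk 4: at line 1 remove [fqj,jdjeh] add [zaevj] -> 9 lines: wrjo pvxwl zaevj mqvj bqw ppbnu wkei yfqr absc
Hunk 5: at line 6 remove [wkei] add [uueh,vcrk,vkmlv] -> 11 lines: wrjo pvxwl zaevj mqvj bqw ppbnu uueh vcrk vkmlv yfqr absc
Hunk 6: at line 5 remove [uueh] add [npjn,uzkls] -> 12 lines: wrjo pvxwl zaevj mqvj bqw ppbnu npjn uzkls vcrk vkmlv yfqr absc
Hunk 7: at line 8 remove [vcrk] add [qrv,ukujv,sqqge] -> 14 lines: wrjo pvxwl zaevj mqvj bqw ppbnu npjn uzkls qrv ukujv sqqge vkmlv yfqr absc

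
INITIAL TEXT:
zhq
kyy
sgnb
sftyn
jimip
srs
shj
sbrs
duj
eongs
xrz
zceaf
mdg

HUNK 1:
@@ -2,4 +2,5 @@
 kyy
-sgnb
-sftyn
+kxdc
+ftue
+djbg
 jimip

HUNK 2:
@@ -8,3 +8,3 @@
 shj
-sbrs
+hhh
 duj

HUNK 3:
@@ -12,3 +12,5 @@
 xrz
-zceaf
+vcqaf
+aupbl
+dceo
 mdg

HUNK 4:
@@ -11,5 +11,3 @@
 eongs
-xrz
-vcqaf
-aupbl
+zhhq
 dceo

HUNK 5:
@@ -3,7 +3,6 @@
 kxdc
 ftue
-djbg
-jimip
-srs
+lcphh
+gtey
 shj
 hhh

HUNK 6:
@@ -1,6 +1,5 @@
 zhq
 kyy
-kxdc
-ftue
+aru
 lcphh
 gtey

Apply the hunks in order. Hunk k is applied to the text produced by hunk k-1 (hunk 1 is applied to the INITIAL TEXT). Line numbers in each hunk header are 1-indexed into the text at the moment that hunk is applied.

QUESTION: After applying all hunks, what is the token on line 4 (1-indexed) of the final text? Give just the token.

Hunk 1: at line 2 remove [sgnb,sftyn] add [kxdc,ftue,djbg] -> 14 lines: zhq kyy kxdc ftue djbg jimip srs shj sbrs duj eongs xrz zceaf mdg
Hunk 2: at line 8 remove [sbrs] add [hhh] -> 14 lines: zhq kyy kxdc ftue djbg jimip srs shj hhh duj eongs xrz zceaf mdg
Hunk 3: at line 12 remove [zceaf] add [vcqaf,aupbl,dceo] -> 16 lines: zhq kyy kxdc ftue djbg jimip srs shj hhh duj eongs xrz vcqaf aupbl dceo mdg
Hunk 4: at line 11 remove [xrz,vcqaf,aupbl] add [zhhq] -> 14 lines: zhq kyy kxdc ftue djbg jimip srs shj hhh duj eongs zhhq dceo mdg
Hunk 5: at line 3 remove [djbg,jimip,srs] add [lcphh,gtey] -> 13 lines: zhq kyy kxdc ftue lcphh gtey shj hhh duj eongs zhhq dceo mdg
Hunk 6: at line 1 remove [kxdc,ftue] add [aru] -> 12 lines: zhq kyy aru lcphh gtey shj hhh duj eongs zhhq dceo mdg
Final line 4: lcphh

Answer: lcphh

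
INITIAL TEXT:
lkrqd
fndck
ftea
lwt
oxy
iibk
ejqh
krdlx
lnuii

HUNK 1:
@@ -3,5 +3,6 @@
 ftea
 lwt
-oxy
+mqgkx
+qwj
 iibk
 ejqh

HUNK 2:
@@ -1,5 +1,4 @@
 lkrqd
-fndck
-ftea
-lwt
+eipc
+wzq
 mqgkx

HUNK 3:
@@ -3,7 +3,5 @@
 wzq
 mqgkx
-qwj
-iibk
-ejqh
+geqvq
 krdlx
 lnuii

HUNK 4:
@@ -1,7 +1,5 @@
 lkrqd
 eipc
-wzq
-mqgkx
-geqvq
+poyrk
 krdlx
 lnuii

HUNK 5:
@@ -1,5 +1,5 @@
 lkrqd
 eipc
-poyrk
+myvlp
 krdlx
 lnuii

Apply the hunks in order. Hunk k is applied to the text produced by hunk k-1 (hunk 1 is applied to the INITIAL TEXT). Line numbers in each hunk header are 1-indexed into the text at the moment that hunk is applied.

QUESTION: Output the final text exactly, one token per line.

Hunk 1: at line 3 remove [oxy] add [mqgkx,qwj] -> 10 lines: lkrqd fndck ftea lwt mqgkx qwj iibk ejqh krdlx lnuii
Hunk 2: at line 1 remove [fndck,ftea,lwt] add [eipc,wzq] -> 9 lines: lkrqd eipc wzq mqgkx qwj iibk ejqh krdlx lnuii
Hunk 3: at line 3 remove [qwj,iibk,ejqh] add [geqvq] -> 7 lines: lkrqd eipc wzq mqgkx geqvq krdlx lnuii
Hunk 4: at line 1 remove [wzq,mqgkx,geqvq] add [poyrk] -> 5 lines: lkrqd eipc poyrk krdlx lnuii
Hunk 5: at line 1 remove [poyrk] add [myvlp] -> 5 lines: lkrqd eipc myvlp krdlx lnuii

Answer: lkrqd
eipc
myvlp
krdlx
lnuii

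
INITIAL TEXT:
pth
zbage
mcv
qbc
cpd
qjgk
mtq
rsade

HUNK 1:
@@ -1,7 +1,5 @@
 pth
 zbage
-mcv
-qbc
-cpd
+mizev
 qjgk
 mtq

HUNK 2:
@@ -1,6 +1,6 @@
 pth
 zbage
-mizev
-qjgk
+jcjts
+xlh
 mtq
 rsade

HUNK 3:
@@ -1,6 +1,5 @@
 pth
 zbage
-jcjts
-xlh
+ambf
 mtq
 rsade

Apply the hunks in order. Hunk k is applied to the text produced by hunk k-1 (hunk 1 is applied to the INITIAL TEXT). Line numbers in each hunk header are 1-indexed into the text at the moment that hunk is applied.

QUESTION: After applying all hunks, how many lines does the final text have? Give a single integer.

Answer: 5

Derivation:
Hunk 1: at line 1 remove [mcv,qbc,cpd] add [mizev] -> 6 lines: pth zbage mizev qjgk mtq rsade
Hunk 2: at line 1 remove [mizev,qjgk] add [jcjts,xlh] -> 6 lines: pth zbage jcjts xlh mtq rsade
Hunk 3: at line 1 remove [jcjts,xlh] add [ambf] -> 5 lines: pth zbage ambf mtq rsade
Final line count: 5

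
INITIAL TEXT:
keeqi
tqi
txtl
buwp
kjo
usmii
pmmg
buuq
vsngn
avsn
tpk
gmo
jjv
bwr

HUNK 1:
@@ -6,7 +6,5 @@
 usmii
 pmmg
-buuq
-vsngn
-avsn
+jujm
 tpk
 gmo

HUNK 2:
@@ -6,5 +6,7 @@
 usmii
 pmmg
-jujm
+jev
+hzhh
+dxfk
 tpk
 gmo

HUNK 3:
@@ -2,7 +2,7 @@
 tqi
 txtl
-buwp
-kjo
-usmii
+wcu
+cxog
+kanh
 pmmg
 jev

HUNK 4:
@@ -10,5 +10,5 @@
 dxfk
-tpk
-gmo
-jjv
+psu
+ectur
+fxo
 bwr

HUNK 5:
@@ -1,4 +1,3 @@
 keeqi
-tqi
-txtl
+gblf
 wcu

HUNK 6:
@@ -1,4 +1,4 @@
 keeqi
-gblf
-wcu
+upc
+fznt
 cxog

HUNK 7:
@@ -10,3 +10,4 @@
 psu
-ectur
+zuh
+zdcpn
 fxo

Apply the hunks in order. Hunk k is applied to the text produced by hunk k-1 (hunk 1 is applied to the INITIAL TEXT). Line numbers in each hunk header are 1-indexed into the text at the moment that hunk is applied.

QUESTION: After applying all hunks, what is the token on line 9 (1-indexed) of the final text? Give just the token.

Answer: dxfk

Derivation:
Hunk 1: at line 6 remove [buuq,vsngn,avsn] add [jujm] -> 12 lines: keeqi tqi txtl buwp kjo usmii pmmg jujm tpk gmo jjv bwr
Hunk 2: at line 6 remove [jujm] add [jev,hzhh,dxfk] -> 14 lines: keeqi tqi txtl buwp kjo usmii pmmg jev hzhh dxfk tpk gmo jjv bwr
Hunk 3: at line 2 remove [buwp,kjo,usmii] add [wcu,cxog,kanh] -> 14 lines: keeqi tqi txtl wcu cxog kanh pmmg jev hzhh dxfk tpk gmo jjv bwr
Hunk 4: at line 10 remove [tpk,gmo,jjv] add [psu,ectur,fxo] -> 14 lines: keeqi tqi txtl wcu cxog kanh pmmg jev hzhh dxfk psu ectur fxo bwr
Hunk 5: at line 1 remove [tqi,txtl] add [gblf] -> 13 lines: keeqi gblf wcu cxog kanh pmmg jev hzhh dxfk psu ectur fxo bwr
Hunk 6: at line 1 remove [gblf,wcu] add [upc,fznt] -> 13 lines: keeqi upc fznt cxog kanh pmmg jev hzhh dxfk psu ectur fxo bwr
Hunk 7: at line 10 remove [ectur] add [zuh,zdcpn] -> 14 lines: keeqi upc fznt cxog kanh pmmg jev hzhh dxfk psu zuh zdcpn fxo bwr
Final line 9: dxfk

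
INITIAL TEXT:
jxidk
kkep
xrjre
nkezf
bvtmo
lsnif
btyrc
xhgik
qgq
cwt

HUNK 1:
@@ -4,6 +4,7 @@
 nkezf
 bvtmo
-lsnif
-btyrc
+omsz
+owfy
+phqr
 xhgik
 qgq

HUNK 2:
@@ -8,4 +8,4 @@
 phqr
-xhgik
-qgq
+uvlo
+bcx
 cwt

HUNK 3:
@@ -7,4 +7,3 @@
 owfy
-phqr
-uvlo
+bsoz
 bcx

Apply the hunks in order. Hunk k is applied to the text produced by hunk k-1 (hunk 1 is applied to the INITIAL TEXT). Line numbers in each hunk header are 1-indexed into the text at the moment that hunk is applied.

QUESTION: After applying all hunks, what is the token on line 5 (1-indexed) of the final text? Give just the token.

Hunk 1: at line 4 remove [lsnif,btyrc] add [omsz,owfy,phqr] -> 11 lines: jxidk kkep xrjre nkezf bvtmo omsz owfy phqr xhgik qgq cwt
Hunk 2: at line 8 remove [xhgik,qgq] add [uvlo,bcx] -> 11 lines: jxidk kkep xrjre nkezf bvtmo omsz owfy phqr uvlo bcx cwt
Hunk 3: at line 7 remove [phqr,uvlo] add [bsoz] -> 10 lines: jxidk kkep xrjre nkezf bvtmo omsz owfy bsoz bcx cwt
Final line 5: bvtmo

Answer: bvtmo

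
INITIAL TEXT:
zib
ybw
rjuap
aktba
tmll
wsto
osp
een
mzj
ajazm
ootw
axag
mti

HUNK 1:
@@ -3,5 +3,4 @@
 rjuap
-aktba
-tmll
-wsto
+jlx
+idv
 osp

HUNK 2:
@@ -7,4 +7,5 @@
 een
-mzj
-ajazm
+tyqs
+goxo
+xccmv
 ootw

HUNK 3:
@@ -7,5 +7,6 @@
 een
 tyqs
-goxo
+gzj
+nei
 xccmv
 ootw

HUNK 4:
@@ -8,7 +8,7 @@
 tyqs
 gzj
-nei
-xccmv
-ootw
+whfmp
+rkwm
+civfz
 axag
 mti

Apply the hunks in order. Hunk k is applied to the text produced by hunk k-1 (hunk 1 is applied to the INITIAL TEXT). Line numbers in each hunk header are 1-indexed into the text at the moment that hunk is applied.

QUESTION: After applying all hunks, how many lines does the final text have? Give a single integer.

Hunk 1: at line 3 remove [aktba,tmll,wsto] add [jlx,idv] -> 12 lines: zib ybw rjuap jlx idv osp een mzj ajazm ootw axag mti
Hunk 2: at line 7 remove [mzj,ajazm] add [tyqs,goxo,xccmv] -> 13 lines: zib ybw rjuap jlx idv osp een tyqs goxo xccmv ootw axag mti
Hunk 3: at line 7 remove [goxo] add [gzj,nei] -> 14 lines: zib ybw rjuap jlx idv osp een tyqs gzj nei xccmv ootw axag mti
Hunk 4: at line 8 remove [nei,xccmv,ootw] add [whfmp,rkwm,civfz] -> 14 lines: zib ybw rjuap jlx idv osp een tyqs gzj whfmp rkwm civfz axag mti
Final line count: 14

Answer: 14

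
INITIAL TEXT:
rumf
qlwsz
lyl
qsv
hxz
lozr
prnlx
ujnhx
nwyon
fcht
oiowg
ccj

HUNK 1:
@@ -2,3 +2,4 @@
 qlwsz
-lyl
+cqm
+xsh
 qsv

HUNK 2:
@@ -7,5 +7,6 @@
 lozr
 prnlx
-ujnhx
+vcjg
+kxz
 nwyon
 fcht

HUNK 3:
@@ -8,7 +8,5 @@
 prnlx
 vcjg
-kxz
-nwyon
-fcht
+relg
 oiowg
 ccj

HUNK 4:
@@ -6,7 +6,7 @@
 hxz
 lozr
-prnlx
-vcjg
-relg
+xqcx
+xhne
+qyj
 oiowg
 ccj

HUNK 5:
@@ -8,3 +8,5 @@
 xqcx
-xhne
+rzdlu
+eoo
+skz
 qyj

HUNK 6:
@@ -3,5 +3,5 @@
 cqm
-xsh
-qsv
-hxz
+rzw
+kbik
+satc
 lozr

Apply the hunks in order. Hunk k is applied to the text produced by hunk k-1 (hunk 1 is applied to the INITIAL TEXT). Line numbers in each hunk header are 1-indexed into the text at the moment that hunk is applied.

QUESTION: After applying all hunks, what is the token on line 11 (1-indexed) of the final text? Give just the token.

Answer: skz

Derivation:
Hunk 1: at line 2 remove [lyl] add [cqm,xsh] -> 13 lines: rumf qlwsz cqm xsh qsv hxz lozr prnlx ujnhx nwyon fcht oiowg ccj
Hunk 2: at line 7 remove [ujnhx] add [vcjg,kxz] -> 14 lines: rumf qlwsz cqm xsh qsv hxz lozr prnlx vcjg kxz nwyon fcht oiowg ccj
Hunk 3: at line 8 remove [kxz,nwyon,fcht] add [relg] -> 12 lines: rumf qlwsz cqm xsh qsv hxz lozr prnlx vcjg relg oiowg ccj
Hunk 4: at line 6 remove [prnlx,vcjg,relg] add [xqcx,xhne,qyj] -> 12 lines: rumf qlwsz cqm xsh qsv hxz lozr xqcx xhne qyj oiowg ccj
Hunk 5: at line 8 remove [xhne] add [rzdlu,eoo,skz] -> 14 lines: rumf qlwsz cqm xsh qsv hxz lozr xqcx rzdlu eoo skz qyj oiowg ccj
Hunk 6: at line 3 remove [xsh,qsv,hxz] add [rzw,kbik,satc] -> 14 lines: rumf qlwsz cqm rzw kbik satc lozr xqcx rzdlu eoo skz qyj oiowg ccj
Final line 11: skz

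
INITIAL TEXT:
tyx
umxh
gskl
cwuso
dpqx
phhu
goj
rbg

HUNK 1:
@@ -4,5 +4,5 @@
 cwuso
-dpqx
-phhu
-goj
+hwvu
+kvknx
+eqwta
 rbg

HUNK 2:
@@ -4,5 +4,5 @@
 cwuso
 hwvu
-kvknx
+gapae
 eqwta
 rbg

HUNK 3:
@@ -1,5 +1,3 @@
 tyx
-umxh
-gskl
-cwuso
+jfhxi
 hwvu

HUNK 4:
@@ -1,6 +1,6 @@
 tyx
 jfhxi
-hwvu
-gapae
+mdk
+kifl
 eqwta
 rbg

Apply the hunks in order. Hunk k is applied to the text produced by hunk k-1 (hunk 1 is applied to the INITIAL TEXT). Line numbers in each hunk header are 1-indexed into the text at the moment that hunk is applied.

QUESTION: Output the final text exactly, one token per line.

Answer: tyx
jfhxi
mdk
kifl
eqwta
rbg

Derivation:
Hunk 1: at line 4 remove [dpqx,phhu,goj] add [hwvu,kvknx,eqwta] -> 8 lines: tyx umxh gskl cwuso hwvu kvknx eqwta rbg
Hunk 2: at line 4 remove [kvknx] add [gapae] -> 8 lines: tyx umxh gskl cwuso hwvu gapae eqwta rbg
Hunk 3: at line 1 remove [umxh,gskl,cwuso] add [jfhxi] -> 6 lines: tyx jfhxi hwvu gapae eqwta rbg
Hunk 4: at line 1 remove [hwvu,gapae] add [mdk,kifl] -> 6 lines: tyx jfhxi mdk kifl eqwta rbg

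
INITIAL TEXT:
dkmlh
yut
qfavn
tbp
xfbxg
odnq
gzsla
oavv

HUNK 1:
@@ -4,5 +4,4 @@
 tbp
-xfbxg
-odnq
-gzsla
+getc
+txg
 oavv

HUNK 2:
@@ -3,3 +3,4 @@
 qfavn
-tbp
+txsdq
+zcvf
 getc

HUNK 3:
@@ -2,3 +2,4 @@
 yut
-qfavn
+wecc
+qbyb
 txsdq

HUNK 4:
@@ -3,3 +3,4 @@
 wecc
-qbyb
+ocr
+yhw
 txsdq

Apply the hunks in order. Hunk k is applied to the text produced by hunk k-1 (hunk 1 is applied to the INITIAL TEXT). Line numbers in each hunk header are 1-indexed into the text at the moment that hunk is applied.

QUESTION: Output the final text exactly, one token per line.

Answer: dkmlh
yut
wecc
ocr
yhw
txsdq
zcvf
getc
txg
oavv

Derivation:
Hunk 1: at line 4 remove [xfbxg,odnq,gzsla] add [getc,txg] -> 7 lines: dkmlh yut qfavn tbp getc txg oavv
Hunk 2: at line 3 remove [tbp] add [txsdq,zcvf] -> 8 lines: dkmlh yut qfavn txsdq zcvf getc txg oavv
Hunk 3: at line 2 remove [qfavn] add [wecc,qbyb] -> 9 lines: dkmlh yut wecc qbyb txsdq zcvf getc txg oavv
Hunk 4: at line 3 remove [qbyb] add [ocr,yhw] -> 10 lines: dkmlh yut wecc ocr yhw txsdq zcvf getc txg oavv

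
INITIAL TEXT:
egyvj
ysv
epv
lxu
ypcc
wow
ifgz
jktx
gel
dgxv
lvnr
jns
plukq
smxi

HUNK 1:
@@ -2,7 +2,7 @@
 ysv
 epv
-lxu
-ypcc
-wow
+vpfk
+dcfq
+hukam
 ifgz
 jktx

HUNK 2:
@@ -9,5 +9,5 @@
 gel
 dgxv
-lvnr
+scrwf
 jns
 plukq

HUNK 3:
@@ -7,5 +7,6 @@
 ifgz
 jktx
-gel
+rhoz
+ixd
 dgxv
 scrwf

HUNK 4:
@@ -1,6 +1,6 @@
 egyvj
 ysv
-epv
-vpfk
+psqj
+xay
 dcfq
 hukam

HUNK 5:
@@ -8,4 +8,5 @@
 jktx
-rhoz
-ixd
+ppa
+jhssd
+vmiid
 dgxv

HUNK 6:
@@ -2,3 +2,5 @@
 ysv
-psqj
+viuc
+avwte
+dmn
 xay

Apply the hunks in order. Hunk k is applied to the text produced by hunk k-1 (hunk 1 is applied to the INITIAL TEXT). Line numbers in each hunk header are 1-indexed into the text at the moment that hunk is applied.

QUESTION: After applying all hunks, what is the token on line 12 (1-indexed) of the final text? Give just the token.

Hunk 1: at line 2 remove [lxu,ypcc,wow] add [vpfk,dcfq,hukam] -> 14 lines: egyvj ysv epv vpfk dcfq hukam ifgz jktx gel dgxv lvnr jns plukq smxi
Hunk 2: at line 9 remove [lvnr] add [scrwf] -> 14 lines: egyvj ysv epv vpfk dcfq hukam ifgz jktx gel dgxv scrwf jns plukq smxi
Hunk 3: at line 7 remove [gel] add [rhoz,ixd] -> 15 lines: egyvj ysv epv vpfk dcfq hukam ifgz jktx rhoz ixd dgxv scrwf jns plukq smxi
Hunk 4: at line 1 remove [epv,vpfk] add [psqj,xay] -> 15 lines: egyvj ysv psqj xay dcfq hukam ifgz jktx rhoz ixd dgxv scrwf jns plukq smxi
Hunk 5: at line 8 remove [rhoz,ixd] add [ppa,jhssd,vmiid] -> 16 lines: egyvj ysv psqj xay dcfq hukam ifgz jktx ppa jhssd vmiid dgxv scrwf jns plukq smxi
Hunk 6: at line 2 remove [psqj] add [viuc,avwte,dmn] -> 18 lines: egyvj ysv viuc avwte dmn xay dcfq hukam ifgz jktx ppa jhssd vmiid dgxv scrwf jns plukq smxi
Final line 12: jhssd

Answer: jhssd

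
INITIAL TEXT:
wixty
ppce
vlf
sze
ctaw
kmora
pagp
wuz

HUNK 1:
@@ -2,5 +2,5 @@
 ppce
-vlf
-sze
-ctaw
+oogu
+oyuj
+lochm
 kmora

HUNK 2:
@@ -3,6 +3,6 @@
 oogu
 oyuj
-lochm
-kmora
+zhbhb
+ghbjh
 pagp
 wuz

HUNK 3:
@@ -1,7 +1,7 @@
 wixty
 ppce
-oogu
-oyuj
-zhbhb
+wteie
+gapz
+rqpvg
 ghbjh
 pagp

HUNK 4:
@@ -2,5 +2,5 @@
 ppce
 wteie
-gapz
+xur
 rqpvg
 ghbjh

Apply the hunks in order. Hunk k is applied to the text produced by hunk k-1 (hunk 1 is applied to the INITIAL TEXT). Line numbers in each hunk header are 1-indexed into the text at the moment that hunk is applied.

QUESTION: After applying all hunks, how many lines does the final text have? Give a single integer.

Answer: 8

Derivation:
Hunk 1: at line 2 remove [vlf,sze,ctaw] add [oogu,oyuj,lochm] -> 8 lines: wixty ppce oogu oyuj lochm kmora pagp wuz
Hunk 2: at line 3 remove [lochm,kmora] add [zhbhb,ghbjh] -> 8 lines: wixty ppce oogu oyuj zhbhb ghbjh pagp wuz
Hunk 3: at line 1 remove [oogu,oyuj,zhbhb] add [wteie,gapz,rqpvg] -> 8 lines: wixty ppce wteie gapz rqpvg ghbjh pagp wuz
Hunk 4: at line 2 remove [gapz] add [xur] -> 8 lines: wixty ppce wteie xur rqpvg ghbjh pagp wuz
Final line count: 8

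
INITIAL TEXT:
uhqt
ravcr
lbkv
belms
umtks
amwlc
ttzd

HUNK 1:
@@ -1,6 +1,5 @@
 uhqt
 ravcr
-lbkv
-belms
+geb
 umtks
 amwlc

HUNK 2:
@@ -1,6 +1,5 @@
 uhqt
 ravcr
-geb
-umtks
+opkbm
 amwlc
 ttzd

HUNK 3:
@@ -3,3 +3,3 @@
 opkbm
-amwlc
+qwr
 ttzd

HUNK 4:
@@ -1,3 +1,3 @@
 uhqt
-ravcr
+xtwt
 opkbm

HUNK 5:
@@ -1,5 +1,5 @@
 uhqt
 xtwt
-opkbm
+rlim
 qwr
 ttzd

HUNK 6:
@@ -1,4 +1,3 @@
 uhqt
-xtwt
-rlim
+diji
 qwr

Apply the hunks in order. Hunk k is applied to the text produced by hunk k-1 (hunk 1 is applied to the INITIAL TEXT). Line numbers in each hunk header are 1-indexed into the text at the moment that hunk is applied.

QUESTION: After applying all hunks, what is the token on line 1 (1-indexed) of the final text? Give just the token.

Answer: uhqt

Derivation:
Hunk 1: at line 1 remove [lbkv,belms] add [geb] -> 6 lines: uhqt ravcr geb umtks amwlc ttzd
Hunk 2: at line 1 remove [geb,umtks] add [opkbm] -> 5 lines: uhqt ravcr opkbm amwlc ttzd
Hunk 3: at line 3 remove [amwlc] add [qwr] -> 5 lines: uhqt ravcr opkbm qwr ttzd
Hunk 4: at line 1 remove [ravcr] add [xtwt] -> 5 lines: uhqt xtwt opkbm qwr ttzd
Hunk 5: at line 1 remove [opkbm] add [rlim] -> 5 lines: uhqt xtwt rlim qwr ttzd
Hunk 6: at line 1 remove [xtwt,rlim] add [diji] -> 4 lines: uhqt diji qwr ttzd
Final line 1: uhqt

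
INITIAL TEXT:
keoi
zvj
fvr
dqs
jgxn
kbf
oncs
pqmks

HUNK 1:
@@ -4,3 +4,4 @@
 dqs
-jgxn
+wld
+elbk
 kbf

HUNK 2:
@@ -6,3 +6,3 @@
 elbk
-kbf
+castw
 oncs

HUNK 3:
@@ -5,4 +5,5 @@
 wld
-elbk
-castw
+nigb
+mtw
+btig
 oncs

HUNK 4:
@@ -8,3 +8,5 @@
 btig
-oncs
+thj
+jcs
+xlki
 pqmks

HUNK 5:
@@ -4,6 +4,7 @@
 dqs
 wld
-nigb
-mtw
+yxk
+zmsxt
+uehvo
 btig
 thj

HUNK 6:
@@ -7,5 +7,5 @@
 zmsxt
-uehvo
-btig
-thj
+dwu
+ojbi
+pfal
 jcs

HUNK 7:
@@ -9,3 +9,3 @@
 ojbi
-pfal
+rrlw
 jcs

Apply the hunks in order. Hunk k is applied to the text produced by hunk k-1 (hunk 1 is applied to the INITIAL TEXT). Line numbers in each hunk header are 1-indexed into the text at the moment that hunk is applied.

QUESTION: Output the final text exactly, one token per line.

Answer: keoi
zvj
fvr
dqs
wld
yxk
zmsxt
dwu
ojbi
rrlw
jcs
xlki
pqmks

Derivation:
Hunk 1: at line 4 remove [jgxn] add [wld,elbk] -> 9 lines: keoi zvj fvr dqs wld elbk kbf oncs pqmks
Hunk 2: at line 6 remove [kbf] add [castw] -> 9 lines: keoi zvj fvr dqs wld elbk castw oncs pqmks
Hunk 3: at line 5 remove [elbk,castw] add [nigb,mtw,btig] -> 10 lines: keoi zvj fvr dqs wld nigb mtw btig oncs pqmks
Hunk 4: at line 8 remove [oncs] add [thj,jcs,xlki] -> 12 lines: keoi zvj fvr dqs wld nigb mtw btig thj jcs xlki pqmks
Hunk 5: at line 4 remove [nigb,mtw] add [yxk,zmsxt,uehvo] -> 13 lines: keoi zvj fvr dqs wld yxk zmsxt uehvo btig thj jcs xlki pqmks
Hunk 6: at line 7 remove [uehvo,btig,thj] add [dwu,ojbi,pfal] -> 13 lines: keoi zvj fvr dqs wld yxk zmsxt dwu ojbi pfal jcs xlki pqmks
Hunk 7: at line 9 remove [pfal] add [rrlw] -> 13 lines: keoi zvj fvr dqs wld yxk zmsxt dwu ojbi rrlw jcs xlki pqmks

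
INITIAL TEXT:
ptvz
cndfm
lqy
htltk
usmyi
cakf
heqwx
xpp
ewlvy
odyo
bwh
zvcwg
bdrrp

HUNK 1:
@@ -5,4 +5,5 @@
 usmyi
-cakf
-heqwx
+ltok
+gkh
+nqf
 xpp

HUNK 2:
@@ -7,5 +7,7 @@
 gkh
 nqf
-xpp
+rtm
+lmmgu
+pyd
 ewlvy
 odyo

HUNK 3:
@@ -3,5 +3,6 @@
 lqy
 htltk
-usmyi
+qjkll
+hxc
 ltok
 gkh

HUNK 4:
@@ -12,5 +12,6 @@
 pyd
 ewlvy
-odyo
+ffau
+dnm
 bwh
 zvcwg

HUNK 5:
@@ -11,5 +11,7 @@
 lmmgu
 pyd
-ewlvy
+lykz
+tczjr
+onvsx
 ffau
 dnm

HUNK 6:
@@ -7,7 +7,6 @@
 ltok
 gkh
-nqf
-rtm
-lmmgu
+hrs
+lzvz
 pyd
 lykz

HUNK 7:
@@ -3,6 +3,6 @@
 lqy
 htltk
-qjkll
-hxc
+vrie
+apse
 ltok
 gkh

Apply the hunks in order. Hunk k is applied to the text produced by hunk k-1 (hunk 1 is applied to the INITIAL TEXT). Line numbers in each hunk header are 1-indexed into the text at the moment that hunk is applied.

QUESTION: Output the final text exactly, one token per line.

Hunk 1: at line 5 remove [cakf,heqwx] add [ltok,gkh,nqf] -> 14 lines: ptvz cndfm lqy htltk usmyi ltok gkh nqf xpp ewlvy odyo bwh zvcwg bdrrp
Hunk 2: at line 7 remove [xpp] add [rtm,lmmgu,pyd] -> 16 lines: ptvz cndfm lqy htltk usmyi ltok gkh nqf rtm lmmgu pyd ewlvy odyo bwh zvcwg bdrrp
Hunk 3: at line 3 remove [usmyi] add [qjkll,hxc] -> 17 lines: ptvz cndfm lqy htltk qjkll hxc ltok gkh nqf rtm lmmgu pyd ewlvy odyo bwh zvcwg bdrrp
Hunk 4: at line 12 remove [odyo] add [ffau,dnm] -> 18 lines: ptvz cndfm lqy htltk qjkll hxc ltok gkh nqf rtm lmmgu pyd ewlvy ffau dnm bwh zvcwg bdrrp
Hunk 5: at line 11 remove [ewlvy] add [lykz,tczjr,onvsx] -> 20 lines: ptvz cndfm lqy htltk qjkll hxc ltok gkh nqf rtm lmmgu pyd lykz tczjr onvsx ffau dnm bwh zvcwg bdrrp
Hunk 6: at line 7 remove [nqf,rtm,lmmgu] add [hrs,lzvz] -> 19 lines: ptvz cndfm lqy htltk qjkll hxc ltok gkh hrs lzvz pyd lykz tczjr onvsx ffau dnm bwh zvcwg bdrrp
Hunk 7: at line 3 remove [qjkll,hxc] add [vrie,apse] -> 19 lines: ptvz cndfm lqy htltk vrie apse ltok gkh hrs lzvz pyd lykz tczjr onvsx ffau dnm bwh zvcwg bdrrp

Answer: ptvz
cndfm
lqy
htltk
vrie
apse
ltok
gkh
hrs
lzvz
pyd
lykz
tczjr
onvsx
ffau
dnm
bwh
zvcwg
bdrrp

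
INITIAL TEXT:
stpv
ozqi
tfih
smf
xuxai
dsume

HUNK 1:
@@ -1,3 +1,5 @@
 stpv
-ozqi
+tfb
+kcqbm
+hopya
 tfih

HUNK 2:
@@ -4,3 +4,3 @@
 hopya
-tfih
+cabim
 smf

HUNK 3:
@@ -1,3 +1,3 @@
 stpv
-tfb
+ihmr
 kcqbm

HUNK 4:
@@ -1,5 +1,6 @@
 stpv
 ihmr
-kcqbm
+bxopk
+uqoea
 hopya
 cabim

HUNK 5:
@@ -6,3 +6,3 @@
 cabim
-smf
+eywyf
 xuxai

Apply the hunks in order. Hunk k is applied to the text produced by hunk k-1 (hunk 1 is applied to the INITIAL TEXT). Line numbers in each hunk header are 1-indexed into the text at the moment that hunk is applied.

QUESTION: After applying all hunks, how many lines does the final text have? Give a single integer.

Answer: 9

Derivation:
Hunk 1: at line 1 remove [ozqi] add [tfb,kcqbm,hopya] -> 8 lines: stpv tfb kcqbm hopya tfih smf xuxai dsume
Hunk 2: at line 4 remove [tfih] add [cabim] -> 8 lines: stpv tfb kcqbm hopya cabim smf xuxai dsume
Hunk 3: at line 1 remove [tfb] add [ihmr] -> 8 lines: stpv ihmr kcqbm hopya cabim smf xuxai dsume
Hunk 4: at line 1 remove [kcqbm] add [bxopk,uqoea] -> 9 lines: stpv ihmr bxopk uqoea hopya cabim smf xuxai dsume
Hunk 5: at line 6 remove [smf] add [eywyf] -> 9 lines: stpv ihmr bxopk uqoea hopya cabim eywyf xuxai dsume
Final line count: 9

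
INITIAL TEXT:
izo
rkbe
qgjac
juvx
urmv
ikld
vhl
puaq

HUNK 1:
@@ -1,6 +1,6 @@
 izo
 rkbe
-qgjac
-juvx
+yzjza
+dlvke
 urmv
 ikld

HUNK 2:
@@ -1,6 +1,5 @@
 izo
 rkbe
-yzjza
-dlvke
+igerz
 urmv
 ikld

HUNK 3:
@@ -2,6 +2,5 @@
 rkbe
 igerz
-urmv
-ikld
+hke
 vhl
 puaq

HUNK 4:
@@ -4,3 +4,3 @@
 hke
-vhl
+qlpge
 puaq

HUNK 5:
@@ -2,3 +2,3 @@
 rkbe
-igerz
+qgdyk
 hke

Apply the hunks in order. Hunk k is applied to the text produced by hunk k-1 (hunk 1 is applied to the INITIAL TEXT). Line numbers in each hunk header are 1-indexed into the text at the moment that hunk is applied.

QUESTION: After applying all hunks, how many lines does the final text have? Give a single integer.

Answer: 6

Derivation:
Hunk 1: at line 1 remove [qgjac,juvx] add [yzjza,dlvke] -> 8 lines: izo rkbe yzjza dlvke urmv ikld vhl puaq
Hunk 2: at line 1 remove [yzjza,dlvke] add [igerz] -> 7 lines: izo rkbe igerz urmv ikld vhl puaq
Hunk 3: at line 2 remove [urmv,ikld] add [hke] -> 6 lines: izo rkbe igerz hke vhl puaq
Hunk 4: at line 4 remove [vhl] add [qlpge] -> 6 lines: izo rkbe igerz hke qlpge puaq
Hunk 5: at line 2 remove [igerz] add [qgdyk] -> 6 lines: izo rkbe qgdyk hke qlpge puaq
Final line count: 6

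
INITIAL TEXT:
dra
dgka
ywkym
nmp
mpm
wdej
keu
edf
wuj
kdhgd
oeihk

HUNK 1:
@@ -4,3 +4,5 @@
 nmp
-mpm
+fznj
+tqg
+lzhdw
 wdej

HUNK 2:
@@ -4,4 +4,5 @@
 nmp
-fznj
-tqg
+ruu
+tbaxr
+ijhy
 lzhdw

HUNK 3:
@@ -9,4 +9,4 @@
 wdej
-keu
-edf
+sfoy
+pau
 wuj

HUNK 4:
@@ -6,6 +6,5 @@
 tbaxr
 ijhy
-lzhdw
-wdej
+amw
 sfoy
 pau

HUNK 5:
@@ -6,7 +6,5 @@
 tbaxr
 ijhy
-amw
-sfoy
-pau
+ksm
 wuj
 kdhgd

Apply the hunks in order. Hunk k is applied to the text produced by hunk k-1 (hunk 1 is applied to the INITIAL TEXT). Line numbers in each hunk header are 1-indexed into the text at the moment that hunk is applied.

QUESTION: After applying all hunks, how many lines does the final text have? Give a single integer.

Answer: 11

Derivation:
Hunk 1: at line 4 remove [mpm] add [fznj,tqg,lzhdw] -> 13 lines: dra dgka ywkym nmp fznj tqg lzhdw wdej keu edf wuj kdhgd oeihk
Hunk 2: at line 4 remove [fznj,tqg] add [ruu,tbaxr,ijhy] -> 14 lines: dra dgka ywkym nmp ruu tbaxr ijhy lzhdw wdej keu edf wuj kdhgd oeihk
Hunk 3: at line 9 remove [keu,edf] add [sfoy,pau] -> 14 lines: dra dgka ywkym nmp ruu tbaxr ijhy lzhdw wdej sfoy pau wuj kdhgd oeihk
Hunk 4: at line 6 remove [lzhdw,wdej] add [amw] -> 13 lines: dra dgka ywkym nmp ruu tbaxr ijhy amw sfoy pau wuj kdhgd oeihk
Hunk 5: at line 6 remove [amw,sfoy,pau] add [ksm] -> 11 lines: dra dgka ywkym nmp ruu tbaxr ijhy ksm wuj kdhgd oeihk
Final line count: 11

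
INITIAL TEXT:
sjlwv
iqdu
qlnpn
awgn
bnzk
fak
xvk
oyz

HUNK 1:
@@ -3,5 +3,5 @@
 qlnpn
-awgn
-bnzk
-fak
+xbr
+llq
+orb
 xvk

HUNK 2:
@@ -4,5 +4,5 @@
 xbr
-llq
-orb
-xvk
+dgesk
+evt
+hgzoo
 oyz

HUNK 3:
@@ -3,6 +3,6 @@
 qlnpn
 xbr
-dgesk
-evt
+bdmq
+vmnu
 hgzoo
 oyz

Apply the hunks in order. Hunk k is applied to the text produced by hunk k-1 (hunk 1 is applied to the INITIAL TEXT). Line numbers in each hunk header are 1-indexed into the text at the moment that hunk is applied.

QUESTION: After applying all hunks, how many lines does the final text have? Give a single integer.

Hunk 1: at line 3 remove [awgn,bnzk,fak] add [xbr,llq,orb] -> 8 lines: sjlwv iqdu qlnpn xbr llq orb xvk oyz
Hunk 2: at line 4 remove [llq,orb,xvk] add [dgesk,evt,hgzoo] -> 8 lines: sjlwv iqdu qlnpn xbr dgesk evt hgzoo oyz
Hunk 3: at line 3 remove [dgesk,evt] add [bdmq,vmnu] -> 8 lines: sjlwv iqdu qlnpn xbr bdmq vmnu hgzoo oyz
Final line count: 8

Answer: 8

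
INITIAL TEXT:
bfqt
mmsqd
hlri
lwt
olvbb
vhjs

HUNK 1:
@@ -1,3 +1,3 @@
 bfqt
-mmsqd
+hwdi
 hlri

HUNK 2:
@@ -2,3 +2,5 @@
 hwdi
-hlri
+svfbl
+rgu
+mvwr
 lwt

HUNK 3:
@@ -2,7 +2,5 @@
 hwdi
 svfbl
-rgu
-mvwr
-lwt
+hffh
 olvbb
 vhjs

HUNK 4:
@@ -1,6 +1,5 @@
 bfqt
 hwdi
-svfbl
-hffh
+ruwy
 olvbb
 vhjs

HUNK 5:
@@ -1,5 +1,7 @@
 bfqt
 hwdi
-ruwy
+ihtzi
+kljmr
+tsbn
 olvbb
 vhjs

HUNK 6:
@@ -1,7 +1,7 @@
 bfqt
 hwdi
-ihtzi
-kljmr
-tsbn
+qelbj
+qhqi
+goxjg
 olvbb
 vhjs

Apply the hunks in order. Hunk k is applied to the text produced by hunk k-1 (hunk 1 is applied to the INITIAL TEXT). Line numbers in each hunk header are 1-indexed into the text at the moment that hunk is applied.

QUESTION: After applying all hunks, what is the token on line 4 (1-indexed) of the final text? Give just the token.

Answer: qhqi

Derivation:
Hunk 1: at line 1 remove [mmsqd] add [hwdi] -> 6 lines: bfqt hwdi hlri lwt olvbb vhjs
Hunk 2: at line 2 remove [hlri] add [svfbl,rgu,mvwr] -> 8 lines: bfqt hwdi svfbl rgu mvwr lwt olvbb vhjs
Hunk 3: at line 2 remove [rgu,mvwr,lwt] add [hffh] -> 6 lines: bfqt hwdi svfbl hffh olvbb vhjs
Hunk 4: at line 1 remove [svfbl,hffh] add [ruwy] -> 5 lines: bfqt hwdi ruwy olvbb vhjs
Hunk 5: at line 1 remove [ruwy] add [ihtzi,kljmr,tsbn] -> 7 lines: bfqt hwdi ihtzi kljmr tsbn olvbb vhjs
Hunk 6: at line 1 remove [ihtzi,kljmr,tsbn] add [qelbj,qhqi,goxjg] -> 7 lines: bfqt hwdi qelbj qhqi goxjg olvbb vhjs
Final line 4: qhqi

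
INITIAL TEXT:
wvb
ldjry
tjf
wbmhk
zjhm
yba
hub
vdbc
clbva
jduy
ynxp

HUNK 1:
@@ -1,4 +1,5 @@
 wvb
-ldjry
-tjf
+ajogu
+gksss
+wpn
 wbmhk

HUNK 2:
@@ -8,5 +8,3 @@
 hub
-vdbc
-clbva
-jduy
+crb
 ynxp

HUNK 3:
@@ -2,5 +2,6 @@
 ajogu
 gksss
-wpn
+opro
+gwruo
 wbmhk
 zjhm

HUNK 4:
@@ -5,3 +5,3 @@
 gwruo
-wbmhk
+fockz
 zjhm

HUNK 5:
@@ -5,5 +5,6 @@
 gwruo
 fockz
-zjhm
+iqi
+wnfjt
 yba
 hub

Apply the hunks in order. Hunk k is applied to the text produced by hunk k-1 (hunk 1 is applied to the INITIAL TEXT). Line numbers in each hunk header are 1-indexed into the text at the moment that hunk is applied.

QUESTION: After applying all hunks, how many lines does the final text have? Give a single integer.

Answer: 12

Derivation:
Hunk 1: at line 1 remove [ldjry,tjf] add [ajogu,gksss,wpn] -> 12 lines: wvb ajogu gksss wpn wbmhk zjhm yba hub vdbc clbva jduy ynxp
Hunk 2: at line 8 remove [vdbc,clbva,jduy] add [crb] -> 10 lines: wvb ajogu gksss wpn wbmhk zjhm yba hub crb ynxp
Hunk 3: at line 2 remove [wpn] add [opro,gwruo] -> 11 lines: wvb ajogu gksss opro gwruo wbmhk zjhm yba hub crb ynxp
Hunk 4: at line 5 remove [wbmhk] add [fockz] -> 11 lines: wvb ajogu gksss opro gwruo fockz zjhm yba hub crb ynxp
Hunk 5: at line 5 remove [zjhm] add [iqi,wnfjt] -> 12 lines: wvb ajogu gksss opro gwruo fockz iqi wnfjt yba hub crb ynxp
Final line count: 12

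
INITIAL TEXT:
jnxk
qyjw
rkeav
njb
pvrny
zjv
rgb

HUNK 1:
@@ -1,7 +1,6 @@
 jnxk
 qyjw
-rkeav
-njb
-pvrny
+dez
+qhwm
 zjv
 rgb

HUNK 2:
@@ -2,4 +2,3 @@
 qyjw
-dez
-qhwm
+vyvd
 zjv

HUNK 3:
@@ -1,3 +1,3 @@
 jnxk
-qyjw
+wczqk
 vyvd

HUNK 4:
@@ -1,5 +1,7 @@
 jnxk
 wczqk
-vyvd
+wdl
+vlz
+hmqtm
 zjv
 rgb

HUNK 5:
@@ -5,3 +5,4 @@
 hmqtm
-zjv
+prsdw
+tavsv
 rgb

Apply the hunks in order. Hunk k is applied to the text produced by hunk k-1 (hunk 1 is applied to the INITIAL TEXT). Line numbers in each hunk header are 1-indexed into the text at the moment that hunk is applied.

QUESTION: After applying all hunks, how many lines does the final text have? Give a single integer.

Answer: 8

Derivation:
Hunk 1: at line 1 remove [rkeav,njb,pvrny] add [dez,qhwm] -> 6 lines: jnxk qyjw dez qhwm zjv rgb
Hunk 2: at line 2 remove [dez,qhwm] add [vyvd] -> 5 lines: jnxk qyjw vyvd zjv rgb
Hunk 3: at line 1 remove [qyjw] add [wczqk] -> 5 lines: jnxk wczqk vyvd zjv rgb
Hunk 4: at line 1 remove [vyvd] add [wdl,vlz,hmqtm] -> 7 lines: jnxk wczqk wdl vlz hmqtm zjv rgb
Hunk 5: at line 5 remove [zjv] add [prsdw,tavsv] -> 8 lines: jnxk wczqk wdl vlz hmqtm prsdw tavsv rgb
Final line count: 8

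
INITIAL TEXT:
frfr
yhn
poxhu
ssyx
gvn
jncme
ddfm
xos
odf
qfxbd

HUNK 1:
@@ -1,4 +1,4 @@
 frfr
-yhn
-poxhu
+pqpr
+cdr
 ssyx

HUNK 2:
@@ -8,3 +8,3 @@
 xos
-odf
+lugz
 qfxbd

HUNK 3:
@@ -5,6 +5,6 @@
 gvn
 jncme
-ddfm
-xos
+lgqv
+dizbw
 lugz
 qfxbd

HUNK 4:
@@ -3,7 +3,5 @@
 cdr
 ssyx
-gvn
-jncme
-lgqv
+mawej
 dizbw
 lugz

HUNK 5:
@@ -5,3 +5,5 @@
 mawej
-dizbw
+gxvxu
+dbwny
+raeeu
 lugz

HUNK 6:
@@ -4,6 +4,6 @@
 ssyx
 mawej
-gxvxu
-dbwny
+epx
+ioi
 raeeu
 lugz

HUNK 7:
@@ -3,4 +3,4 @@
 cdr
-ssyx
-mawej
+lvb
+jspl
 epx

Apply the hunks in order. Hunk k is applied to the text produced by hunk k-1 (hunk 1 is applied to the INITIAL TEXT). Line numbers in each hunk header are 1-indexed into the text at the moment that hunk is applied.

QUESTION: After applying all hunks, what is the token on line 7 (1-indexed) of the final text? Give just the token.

Answer: ioi

Derivation:
Hunk 1: at line 1 remove [yhn,poxhu] add [pqpr,cdr] -> 10 lines: frfr pqpr cdr ssyx gvn jncme ddfm xos odf qfxbd
Hunk 2: at line 8 remove [odf] add [lugz] -> 10 lines: frfr pqpr cdr ssyx gvn jncme ddfm xos lugz qfxbd
Hunk 3: at line 5 remove [ddfm,xos] add [lgqv,dizbw] -> 10 lines: frfr pqpr cdr ssyx gvn jncme lgqv dizbw lugz qfxbd
Hunk 4: at line 3 remove [gvn,jncme,lgqv] add [mawej] -> 8 lines: frfr pqpr cdr ssyx mawej dizbw lugz qfxbd
Hunk 5: at line 5 remove [dizbw] add [gxvxu,dbwny,raeeu] -> 10 lines: frfr pqpr cdr ssyx mawej gxvxu dbwny raeeu lugz qfxbd
Hunk 6: at line 4 remove [gxvxu,dbwny] add [epx,ioi] -> 10 lines: frfr pqpr cdr ssyx mawej epx ioi raeeu lugz qfxbd
Hunk 7: at line 3 remove [ssyx,mawej] add [lvb,jspl] -> 10 lines: frfr pqpr cdr lvb jspl epx ioi raeeu lugz qfxbd
Final line 7: ioi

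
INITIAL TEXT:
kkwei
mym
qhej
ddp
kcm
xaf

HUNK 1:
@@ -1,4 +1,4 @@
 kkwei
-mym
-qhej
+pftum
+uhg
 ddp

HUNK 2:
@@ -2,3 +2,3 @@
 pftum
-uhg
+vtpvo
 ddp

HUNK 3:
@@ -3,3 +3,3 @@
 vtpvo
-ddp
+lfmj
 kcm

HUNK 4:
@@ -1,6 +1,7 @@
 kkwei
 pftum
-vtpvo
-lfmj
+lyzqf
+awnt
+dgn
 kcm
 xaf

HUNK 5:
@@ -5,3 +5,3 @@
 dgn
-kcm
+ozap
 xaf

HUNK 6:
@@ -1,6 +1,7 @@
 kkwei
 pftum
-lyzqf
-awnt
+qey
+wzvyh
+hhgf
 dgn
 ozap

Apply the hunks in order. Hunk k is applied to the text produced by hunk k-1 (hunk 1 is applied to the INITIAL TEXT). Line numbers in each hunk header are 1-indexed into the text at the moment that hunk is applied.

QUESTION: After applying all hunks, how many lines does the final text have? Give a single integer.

Answer: 8

Derivation:
Hunk 1: at line 1 remove [mym,qhej] add [pftum,uhg] -> 6 lines: kkwei pftum uhg ddp kcm xaf
Hunk 2: at line 2 remove [uhg] add [vtpvo] -> 6 lines: kkwei pftum vtpvo ddp kcm xaf
Hunk 3: at line 3 remove [ddp] add [lfmj] -> 6 lines: kkwei pftum vtpvo lfmj kcm xaf
Hunk 4: at line 1 remove [vtpvo,lfmj] add [lyzqf,awnt,dgn] -> 7 lines: kkwei pftum lyzqf awnt dgn kcm xaf
Hunk 5: at line 5 remove [kcm] add [ozap] -> 7 lines: kkwei pftum lyzqf awnt dgn ozap xaf
Hunk 6: at line 1 remove [lyzqf,awnt] add [qey,wzvyh,hhgf] -> 8 lines: kkwei pftum qey wzvyh hhgf dgn ozap xaf
Final line count: 8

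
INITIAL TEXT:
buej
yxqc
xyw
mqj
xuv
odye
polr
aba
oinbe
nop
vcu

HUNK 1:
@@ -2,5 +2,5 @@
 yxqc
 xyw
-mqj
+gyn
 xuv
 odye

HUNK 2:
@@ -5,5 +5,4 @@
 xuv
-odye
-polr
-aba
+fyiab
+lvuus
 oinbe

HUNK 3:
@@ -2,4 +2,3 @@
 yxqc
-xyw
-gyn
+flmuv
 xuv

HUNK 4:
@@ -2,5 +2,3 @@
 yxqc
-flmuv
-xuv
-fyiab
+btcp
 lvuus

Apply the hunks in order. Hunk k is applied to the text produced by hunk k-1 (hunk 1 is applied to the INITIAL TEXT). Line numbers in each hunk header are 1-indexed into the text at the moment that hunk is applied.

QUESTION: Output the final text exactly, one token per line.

Hunk 1: at line 2 remove [mqj] add [gyn] -> 11 lines: buej yxqc xyw gyn xuv odye polr aba oinbe nop vcu
Hunk 2: at line 5 remove [odye,polr,aba] add [fyiab,lvuus] -> 10 lines: buej yxqc xyw gyn xuv fyiab lvuus oinbe nop vcu
Hunk 3: at line 2 remove [xyw,gyn] add [flmuv] -> 9 lines: buej yxqc flmuv xuv fyiab lvuus oinbe nop vcu
Hunk 4: at line 2 remove [flmuv,xuv,fyiab] add [btcp] -> 7 lines: buej yxqc btcp lvuus oinbe nop vcu

Answer: buej
yxqc
btcp
lvuus
oinbe
nop
vcu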